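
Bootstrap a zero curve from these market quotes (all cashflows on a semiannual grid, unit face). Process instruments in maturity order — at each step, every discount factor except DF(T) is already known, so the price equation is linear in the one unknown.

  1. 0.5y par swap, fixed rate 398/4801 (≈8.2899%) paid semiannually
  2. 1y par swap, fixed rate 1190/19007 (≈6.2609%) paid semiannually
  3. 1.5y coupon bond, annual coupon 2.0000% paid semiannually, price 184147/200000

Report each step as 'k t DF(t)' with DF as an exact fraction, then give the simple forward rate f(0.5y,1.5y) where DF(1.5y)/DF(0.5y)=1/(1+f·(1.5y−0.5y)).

1 1/2 4801/5000
2 1 1881/2000
3 3/2 558/625
f(0.5y,1.5y) = ((4801/5000)/(558/625) − 1)/(1) = 337/4464 ≈ 7.5493%

step 1 [0.5y] swap r/2=199/4801: DF=(1 − 199/4801·(0))/(1+199/4801) = 4801/5000 ≈ 0.960200
step 2 [1y] swap r/2=595/19007: DF=(1 − 595/19007·(0.960200))/(1+595/19007) = 1881/2000 ≈ 0.940500
step 3 [1.5y] bond c/2=1/100: DF=(184147/200000 − 1/100·(0.960200+0.940500))/(1+1/100) = 558/625 ≈ 0.892800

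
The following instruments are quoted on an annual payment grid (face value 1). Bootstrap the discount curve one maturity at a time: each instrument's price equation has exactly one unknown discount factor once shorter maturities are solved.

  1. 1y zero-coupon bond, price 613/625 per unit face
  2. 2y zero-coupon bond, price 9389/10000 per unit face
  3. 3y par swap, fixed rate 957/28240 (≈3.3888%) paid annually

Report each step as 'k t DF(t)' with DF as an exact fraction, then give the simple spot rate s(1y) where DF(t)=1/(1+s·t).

step 1 [1y] zero: DF = P = 613/625 ≈ 0.980800
step 2 [2y] zero: DF = P = 9389/10000 ≈ 0.938900
step 3 [3y] swap r/1=957/28240: DF=(1 − 957/28240·(0.980800+0.938900))/(1+957/28240) = 9043/10000 ≈ 0.904300

1 1 613/625
2 2 9389/10000
3 3 9043/10000
s(1y) = (1/(613/625) − 1)/(1) = 12/613 ≈ 1.9576%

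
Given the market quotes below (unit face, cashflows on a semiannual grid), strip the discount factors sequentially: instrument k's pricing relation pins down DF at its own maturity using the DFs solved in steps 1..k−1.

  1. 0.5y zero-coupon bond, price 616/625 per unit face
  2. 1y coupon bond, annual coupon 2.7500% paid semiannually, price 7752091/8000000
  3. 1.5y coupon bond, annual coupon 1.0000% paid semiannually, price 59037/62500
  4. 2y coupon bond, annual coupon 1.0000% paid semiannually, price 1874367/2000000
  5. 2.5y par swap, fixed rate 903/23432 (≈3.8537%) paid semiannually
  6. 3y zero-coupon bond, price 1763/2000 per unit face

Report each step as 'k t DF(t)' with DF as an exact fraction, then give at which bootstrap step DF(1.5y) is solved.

1 1/2 616/625
2 1 377/400
3 3/2 9303/10000
4 2 9183/10000
5 5/2 9097/10000
6 3 1763/2000
DF(1.5y) is solved at step 3

step 1 [0.5y] zero: DF = P = 616/625 ≈ 0.985600
step 2 [1y] bond c/2=11/800: DF=(7752091/8000000 − 11/800·(0.985600))/(1+11/800) = 377/400 ≈ 0.942500
step 3 [1.5y] bond c/2=1/200: DF=(59037/62500 − 1/200·(0.985600+0.942500))/(1+1/200) = 9303/10000 ≈ 0.930300
step 4 [2y] bond c/2=1/200: DF=(1874367/2000000 − 1/200·(0.985600+0.942500+0.930300))/(1+1/200) = 9183/10000 ≈ 0.918300
step 5 [2.5y] swap r/2=903/46864: DF=(1 − 903/46864·(0.985600+0.942500+0.930300+0.918300))/(1+903/46864) = 9097/10000 ≈ 0.909700
step 6 [3y] zero: DF = P = 1763/2000 ≈ 0.881500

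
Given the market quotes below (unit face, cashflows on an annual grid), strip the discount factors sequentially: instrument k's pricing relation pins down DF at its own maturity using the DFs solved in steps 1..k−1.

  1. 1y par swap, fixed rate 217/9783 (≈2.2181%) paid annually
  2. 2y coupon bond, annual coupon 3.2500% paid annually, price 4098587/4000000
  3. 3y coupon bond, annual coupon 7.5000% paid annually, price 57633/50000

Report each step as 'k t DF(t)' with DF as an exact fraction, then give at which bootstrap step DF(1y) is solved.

1 1 9783/10000
2 2 601/625
3 3 9369/10000
DF(1y) is solved at step 1

step 1 [1y] swap r/1=217/9783: DF=(1 − 217/9783·(0))/(1+217/9783) = 9783/10000 ≈ 0.978300
step 2 [2y] bond c/1=13/400: DF=(4098587/4000000 − 13/400·(0.978300))/(1+13/400) = 601/625 ≈ 0.961600
step 3 [3y] bond c/1=3/40: DF=(57633/50000 − 3/40·(0.978300+0.961600))/(1+3/40) = 9369/10000 ≈ 0.936900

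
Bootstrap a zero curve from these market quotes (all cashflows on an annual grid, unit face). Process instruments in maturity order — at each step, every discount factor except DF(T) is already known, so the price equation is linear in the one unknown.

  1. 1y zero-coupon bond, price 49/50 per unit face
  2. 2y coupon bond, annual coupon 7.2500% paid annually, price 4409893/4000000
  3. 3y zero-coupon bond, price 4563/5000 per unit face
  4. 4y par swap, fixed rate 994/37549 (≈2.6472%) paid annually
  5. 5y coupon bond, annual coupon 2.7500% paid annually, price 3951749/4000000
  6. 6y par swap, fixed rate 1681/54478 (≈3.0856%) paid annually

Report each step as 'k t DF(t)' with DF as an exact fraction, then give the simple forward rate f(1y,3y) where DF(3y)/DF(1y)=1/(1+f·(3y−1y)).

step 1 [1y] zero: DF = P = 49/50 ≈ 0.980000
step 2 [2y] bond c/1=29/400: DF=(4409893/4000000 − 29/400·(0.980000))/(1+29/400) = 9617/10000 ≈ 0.961700
step 3 [3y] zero: DF = P = 4563/5000 ≈ 0.912600
step 4 [4y] swap r/1=994/37549: DF=(1 − 994/37549·(0.980000+0.961700+0.912600))/(1+994/37549) = 4503/5000 ≈ 0.900600
step 5 [5y] bond c/1=11/400: DF=(3951749/4000000 − 11/400·(0.980000+0.961700+0.912600+0.900600))/(1+11/400) = 861/1000 ≈ 0.861000
step 6 [6y] swap r/1=1681/54478: DF=(1 − 1681/54478·(0.980000+0.961700+0.912600+0.900600+0.861000))/(1+1681/54478) = 8319/10000 ≈ 0.831900

1 1 49/50
2 2 9617/10000
3 3 4563/5000
4 4 4503/5000
5 5 861/1000
6 6 8319/10000
f(1y,3y) = ((49/50)/(4563/5000) − 1)/(2) = 337/9126 ≈ 3.6927%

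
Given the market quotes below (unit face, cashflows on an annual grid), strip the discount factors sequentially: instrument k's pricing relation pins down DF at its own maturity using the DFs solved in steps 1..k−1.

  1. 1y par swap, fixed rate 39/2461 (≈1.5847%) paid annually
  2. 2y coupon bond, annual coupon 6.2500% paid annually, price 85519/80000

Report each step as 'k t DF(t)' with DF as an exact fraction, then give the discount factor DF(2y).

step 1 [1y] swap r/1=39/2461: DF=(1 − 39/2461·(0))/(1+39/2461) = 2461/2500 ≈ 0.984400
step 2 [2y] bond c/1=1/16: DF=(85519/80000 − 1/16·(0.984400))/(1+1/16) = 4741/5000 ≈ 0.948200

1 1 2461/2500
2 2 4741/5000
DF(2y) = 4741/5000 ≈ 0.948200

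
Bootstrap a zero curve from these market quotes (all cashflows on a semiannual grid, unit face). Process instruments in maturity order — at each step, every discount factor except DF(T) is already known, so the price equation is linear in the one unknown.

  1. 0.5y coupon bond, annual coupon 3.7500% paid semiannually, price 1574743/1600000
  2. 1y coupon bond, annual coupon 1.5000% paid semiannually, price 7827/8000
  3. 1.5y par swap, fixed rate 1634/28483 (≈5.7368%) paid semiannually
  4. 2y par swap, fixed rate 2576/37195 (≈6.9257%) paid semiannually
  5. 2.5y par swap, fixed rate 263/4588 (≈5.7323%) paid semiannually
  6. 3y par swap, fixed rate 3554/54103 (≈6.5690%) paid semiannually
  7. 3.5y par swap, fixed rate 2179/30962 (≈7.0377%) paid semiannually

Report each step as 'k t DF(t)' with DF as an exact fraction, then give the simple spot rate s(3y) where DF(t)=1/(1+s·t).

1 1/2 9661/10000
2 1 9639/10000
3 3/2 9183/10000
4 2 1089/1250
5 5/2 1737/2000
6 3 8223/10000
7 7/2 7821/10000
s(3y) = (1/(8223/10000) − 1)/(3) = 1777/24669 ≈ 7.2034%

step 1 [0.5y] bond c/2=3/160: DF=(1574743/1600000 − 3/160·(0))/(1+3/160) = 9661/10000 ≈ 0.966100
step 2 [1y] bond c/2=3/400: DF=(7827/8000 − 3/400·(0.966100))/(1+3/400) = 9639/10000 ≈ 0.963900
step 3 [1.5y] swap r/2=817/28483: DF=(1 − 817/28483·(0.966100+0.963900))/(1+817/28483) = 9183/10000 ≈ 0.918300
step 4 [2y] swap r/2=1288/37195: DF=(1 − 1288/37195·(0.966100+0.963900+0.918300))/(1+1288/37195) = 1089/1250 ≈ 0.871200
step 5 [2.5y] swap r/2=263/9176: DF=(1 − 263/9176·(0.966100+0.963900+0.918300+0.871200))/(1+263/9176) = 1737/2000 ≈ 0.868500
step 6 [3y] swap r/2=1777/54103: DF=(1 − 1777/54103·(0.966100+0.963900+0.918300+0.871200+0.868500))/(1+1777/54103) = 8223/10000 ≈ 0.822300
step 7 [3.5y] swap r/2=2179/61924: DF=(1 − 2179/61924·(0.966100+0.963900+0.918300+0.871200+0.868500+0.822300))/(1+2179/61924) = 7821/10000 ≈ 0.782100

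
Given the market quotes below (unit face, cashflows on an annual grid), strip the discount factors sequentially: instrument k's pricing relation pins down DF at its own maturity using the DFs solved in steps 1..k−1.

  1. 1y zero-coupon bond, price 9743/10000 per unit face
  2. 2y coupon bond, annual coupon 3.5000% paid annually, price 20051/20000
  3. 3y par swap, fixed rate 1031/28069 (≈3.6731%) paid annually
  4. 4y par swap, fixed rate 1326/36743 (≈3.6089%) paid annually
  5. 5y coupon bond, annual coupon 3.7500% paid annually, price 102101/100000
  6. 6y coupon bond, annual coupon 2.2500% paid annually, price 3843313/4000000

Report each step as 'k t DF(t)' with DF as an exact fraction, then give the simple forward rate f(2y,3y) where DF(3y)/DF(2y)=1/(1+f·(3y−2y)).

step 1 [1y] zero: DF = P = 9743/10000 ≈ 0.974300
step 2 [2y] bond c/1=7/200: DF=(20051/20000 − 7/200·(0.974300))/(1+7/200) = 9357/10000 ≈ 0.935700
step 3 [3y] swap r/1=1031/28069: DF=(1 − 1031/28069·(0.974300+0.935700))/(1+1031/28069) = 8969/10000 ≈ 0.896900
step 4 [4y] swap r/1=1326/36743: DF=(1 − 1326/36743·(0.974300+0.935700+0.896900))/(1+1326/36743) = 4337/5000 ≈ 0.867400
step 5 [5y] bond c/1=3/80: DF=(102101/100000 − 3/80·(0.974300+0.935700+0.896900+0.867400))/(1+3/80) = 8513/10000 ≈ 0.851300
step 6 [6y] bond c/1=9/400: DF=(3843313/4000000 − 9/400·(0.974300+0.935700+0.896900+0.867400+0.851300))/(1+9/400) = 8401/10000 ≈ 0.840100

1 1 9743/10000
2 2 9357/10000
3 3 8969/10000
4 4 4337/5000
5 5 8513/10000
6 6 8401/10000
f(2y,3y) = ((9357/10000)/(8969/10000) − 1)/(1) = 388/8969 ≈ 4.3260%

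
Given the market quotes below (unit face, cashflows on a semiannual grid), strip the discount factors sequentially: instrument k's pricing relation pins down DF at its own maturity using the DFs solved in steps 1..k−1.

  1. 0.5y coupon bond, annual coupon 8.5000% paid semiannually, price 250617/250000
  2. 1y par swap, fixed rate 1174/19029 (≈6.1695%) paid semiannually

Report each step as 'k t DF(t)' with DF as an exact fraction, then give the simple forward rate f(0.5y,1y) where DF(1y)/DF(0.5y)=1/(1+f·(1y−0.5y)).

step 1 [0.5y] bond c/2=17/400: DF=(250617/250000 − 17/400·(0))/(1+17/400) = 601/625 ≈ 0.961600
step 2 [1y] swap r/2=587/19029: DF=(1 − 587/19029·(0.961600))/(1+587/19029) = 9413/10000 ≈ 0.941300

1 1/2 601/625
2 1 9413/10000
f(0.5y,1y) = ((601/625)/(9413/10000) − 1)/(1/2) = 406/9413 ≈ 4.3132%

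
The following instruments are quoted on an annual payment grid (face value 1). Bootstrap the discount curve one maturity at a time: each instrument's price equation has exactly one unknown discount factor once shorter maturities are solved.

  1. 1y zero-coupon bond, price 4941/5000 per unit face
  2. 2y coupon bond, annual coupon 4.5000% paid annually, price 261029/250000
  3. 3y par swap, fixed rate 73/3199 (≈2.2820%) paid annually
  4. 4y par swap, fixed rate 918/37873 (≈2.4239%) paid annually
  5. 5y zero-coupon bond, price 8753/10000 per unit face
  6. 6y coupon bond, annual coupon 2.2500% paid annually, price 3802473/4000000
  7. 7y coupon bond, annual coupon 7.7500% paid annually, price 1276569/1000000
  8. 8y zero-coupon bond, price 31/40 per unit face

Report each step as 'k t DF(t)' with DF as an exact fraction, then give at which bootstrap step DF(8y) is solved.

step 1 [1y] zero: DF = P = 4941/5000 ≈ 0.988200
step 2 [2y] bond c/1=9/200: DF=(261029/250000 − 9/200·(0.988200))/(1+9/200) = 4783/5000 ≈ 0.956600
step 3 [3y] swap r/1=73/3199: DF=(1 − 73/3199·(0.988200+0.956600))/(1+73/3199) = 9343/10000 ≈ 0.934300
step 4 [4y] swap r/1=918/37873: DF=(1 − 918/37873·(0.988200+0.956600+0.934300))/(1+918/37873) = 4541/5000 ≈ 0.908200
step 5 [5y] zero: DF = P = 8753/10000 ≈ 0.875300
step 6 [6y] bond c/1=9/400: DF=(3802473/4000000 − 9/400·(0.988200+0.956600+0.934300+0.908200+0.875300))/(1+9/400) = 8271/10000 ≈ 0.827100
step 7 [7y] bond c/1=31/400: DF=(1276569/1000000 − 31/400·(0.988200+0.956600+0.934300+0.908200+0.875300+0.827100))/(1+31/400) = 7899/10000 ≈ 0.789900
step 8 [8y] zero: DF = P = 31/40 ≈ 0.775000

1 1 4941/5000
2 2 4783/5000
3 3 9343/10000
4 4 4541/5000
5 5 8753/10000
6 6 8271/10000
7 7 7899/10000
8 8 31/40
DF(8y) is solved at step 8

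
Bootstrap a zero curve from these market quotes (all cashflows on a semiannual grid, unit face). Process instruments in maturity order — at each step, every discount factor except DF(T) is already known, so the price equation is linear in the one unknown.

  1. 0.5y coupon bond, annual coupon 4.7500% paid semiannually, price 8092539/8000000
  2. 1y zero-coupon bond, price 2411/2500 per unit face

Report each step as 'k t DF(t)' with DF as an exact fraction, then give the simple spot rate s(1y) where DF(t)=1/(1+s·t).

step 1 [0.5y] bond c/2=19/800: DF=(8092539/8000000 − 19/800·(0))/(1+19/800) = 9881/10000 ≈ 0.988100
step 2 [1y] zero: DF = P = 2411/2500 ≈ 0.964400

1 1/2 9881/10000
2 1 2411/2500
s(1y) = (1/(2411/2500) − 1)/(1) = 89/2411 ≈ 3.6914%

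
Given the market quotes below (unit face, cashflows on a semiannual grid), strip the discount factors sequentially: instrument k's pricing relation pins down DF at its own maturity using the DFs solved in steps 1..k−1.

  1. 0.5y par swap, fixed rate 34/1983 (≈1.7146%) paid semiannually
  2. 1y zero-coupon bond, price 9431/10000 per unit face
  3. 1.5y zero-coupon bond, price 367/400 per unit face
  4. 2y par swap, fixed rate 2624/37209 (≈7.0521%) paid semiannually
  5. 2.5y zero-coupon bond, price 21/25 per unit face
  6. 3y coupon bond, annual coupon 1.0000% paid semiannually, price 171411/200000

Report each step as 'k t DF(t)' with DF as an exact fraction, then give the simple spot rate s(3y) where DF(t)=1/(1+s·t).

1 1/2 1983/2000
2 1 9431/10000
3 3/2 367/400
4 2 543/625
5 5/2 21/25
6 3 8301/10000
s(3y) = (1/(8301/10000) − 1)/(3) = 1699/24903 ≈ 6.8225%

step 1 [0.5y] swap r/2=17/1983: DF=(1 − 17/1983·(0))/(1+17/1983) = 1983/2000 ≈ 0.991500
step 2 [1y] zero: DF = P = 9431/10000 ≈ 0.943100
step 3 [1.5y] zero: DF = P = 367/400 ≈ 0.917500
step 4 [2y] swap r/2=1312/37209: DF=(1 − 1312/37209·(0.991500+0.943100+0.917500))/(1+1312/37209) = 543/625 ≈ 0.868800
step 5 [2.5y] zero: DF = P = 21/25 ≈ 0.840000
step 6 [3y] bond c/2=1/200: DF=(171411/200000 − 1/200·(0.991500+0.943100+0.917500+0.868800+0.840000))/(1+1/200) = 8301/10000 ≈ 0.830100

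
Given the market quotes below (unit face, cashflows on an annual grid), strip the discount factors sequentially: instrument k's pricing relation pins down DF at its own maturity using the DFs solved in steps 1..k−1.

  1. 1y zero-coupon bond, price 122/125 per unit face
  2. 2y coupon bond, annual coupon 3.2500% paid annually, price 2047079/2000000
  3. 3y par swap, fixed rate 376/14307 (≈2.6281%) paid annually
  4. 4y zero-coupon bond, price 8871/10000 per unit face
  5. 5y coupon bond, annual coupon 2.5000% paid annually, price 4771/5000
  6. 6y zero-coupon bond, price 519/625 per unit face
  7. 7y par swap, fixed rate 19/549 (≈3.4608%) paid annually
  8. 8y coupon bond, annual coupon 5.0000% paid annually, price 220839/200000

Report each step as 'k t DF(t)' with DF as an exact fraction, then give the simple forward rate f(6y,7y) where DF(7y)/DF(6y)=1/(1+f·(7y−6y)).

step 1 [1y] zero: DF = P = 122/125 ≈ 0.976000
step 2 [2y] bond c/1=13/400: DF=(2047079/2000000 − 13/400·(0.976000))/(1+13/400) = 4803/5000 ≈ 0.960600
step 3 [3y] swap r/1=376/14307: DF=(1 − 376/14307·(0.976000+0.960600))/(1+376/14307) = 578/625 ≈ 0.924800
step 4 [4y] zero: DF = P = 8871/10000 ≈ 0.887100
step 5 [5y] bond c/1=1/40: DF=(4771/5000 − 1/40·(0.976000+0.960600+0.924800+0.887100))/(1+1/40) = 1679/2000 ≈ 0.839500
step 6 [6y] zero: DF = P = 519/625 ≈ 0.830400
step 7 [7y] swap r/1=19/549: DF=(1 − 19/549·(0.976000+0.960600+0.924800+0.887100+0.839500+0.830400))/(1+19/549) = 7853/10000 ≈ 0.785300
step 8 [8y] bond c/1=1/20: DF=(220839/200000 − 1/20·(0.976000+0.960600+0.924800+0.887100+0.839500+0.830400+0.785300))/(1+1/20) = 3781/5000 ≈ 0.756200

1 1 122/125
2 2 4803/5000
3 3 578/625
4 4 8871/10000
5 5 1679/2000
6 6 519/625
7 7 7853/10000
8 8 3781/5000
f(6y,7y) = ((519/625)/(7853/10000) − 1)/(1) = 451/7853 ≈ 5.7430%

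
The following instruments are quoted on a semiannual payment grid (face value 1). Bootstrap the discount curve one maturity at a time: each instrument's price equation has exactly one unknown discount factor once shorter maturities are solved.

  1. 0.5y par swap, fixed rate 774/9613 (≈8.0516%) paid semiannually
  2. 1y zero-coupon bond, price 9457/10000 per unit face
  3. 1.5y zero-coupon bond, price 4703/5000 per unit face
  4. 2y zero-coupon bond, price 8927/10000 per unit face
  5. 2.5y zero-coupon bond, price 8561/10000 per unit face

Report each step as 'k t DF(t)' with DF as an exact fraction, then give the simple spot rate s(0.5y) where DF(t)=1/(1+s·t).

1 1/2 9613/10000
2 1 9457/10000
3 3/2 4703/5000
4 2 8927/10000
5 5/2 8561/10000
s(0.5y) = (1/(9613/10000) − 1)/(1/2) = 774/9613 ≈ 8.0516%

step 1 [0.5y] swap r/2=387/9613: DF=(1 − 387/9613·(0))/(1+387/9613) = 9613/10000 ≈ 0.961300
step 2 [1y] zero: DF = P = 9457/10000 ≈ 0.945700
step 3 [1.5y] zero: DF = P = 4703/5000 ≈ 0.940600
step 4 [2y] zero: DF = P = 8927/10000 ≈ 0.892700
step 5 [2.5y] zero: DF = P = 8561/10000 ≈ 0.856100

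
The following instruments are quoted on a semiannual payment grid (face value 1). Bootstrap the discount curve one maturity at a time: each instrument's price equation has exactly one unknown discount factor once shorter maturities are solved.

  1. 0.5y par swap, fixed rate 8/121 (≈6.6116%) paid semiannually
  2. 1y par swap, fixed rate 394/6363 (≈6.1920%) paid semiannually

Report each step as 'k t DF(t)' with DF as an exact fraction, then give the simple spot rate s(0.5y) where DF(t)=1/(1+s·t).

1 1/2 121/125
2 1 9409/10000
s(0.5y) = (1/(121/125) − 1)/(1/2) = 8/121 ≈ 6.6116%

step 1 [0.5y] swap r/2=4/121: DF=(1 − 4/121·(0))/(1+4/121) = 121/125 ≈ 0.968000
step 2 [1y] swap r/2=197/6363: DF=(1 − 197/6363·(0.968000))/(1+197/6363) = 9409/10000 ≈ 0.940900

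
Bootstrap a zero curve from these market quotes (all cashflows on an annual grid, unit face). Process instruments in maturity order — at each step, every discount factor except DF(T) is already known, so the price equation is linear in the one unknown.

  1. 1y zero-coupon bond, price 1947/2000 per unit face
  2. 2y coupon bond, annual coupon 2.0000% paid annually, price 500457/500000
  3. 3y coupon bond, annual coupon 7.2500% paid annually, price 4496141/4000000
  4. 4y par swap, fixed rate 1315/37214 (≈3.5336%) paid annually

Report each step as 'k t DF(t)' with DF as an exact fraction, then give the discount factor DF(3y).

step 1 [1y] zero: DF = P = 1947/2000 ≈ 0.973500
step 2 [2y] bond c/1=1/50: DF=(500457/500000 − 1/50·(0.973500))/(1+1/50) = 4811/5000 ≈ 0.962200
step 3 [3y] bond c/1=29/400: DF=(4496141/4000000 − 29/400·(0.973500+0.962200))/(1+29/400) = 2293/2500 ≈ 0.917200
step 4 [4y] swap r/1=1315/37214: DF=(1 − 1315/37214·(0.973500+0.962200+0.917200))/(1+1315/37214) = 1737/2000 ≈ 0.868500

1 1 1947/2000
2 2 4811/5000
3 3 2293/2500
4 4 1737/2000
DF(3y) = 2293/2500 ≈ 0.917200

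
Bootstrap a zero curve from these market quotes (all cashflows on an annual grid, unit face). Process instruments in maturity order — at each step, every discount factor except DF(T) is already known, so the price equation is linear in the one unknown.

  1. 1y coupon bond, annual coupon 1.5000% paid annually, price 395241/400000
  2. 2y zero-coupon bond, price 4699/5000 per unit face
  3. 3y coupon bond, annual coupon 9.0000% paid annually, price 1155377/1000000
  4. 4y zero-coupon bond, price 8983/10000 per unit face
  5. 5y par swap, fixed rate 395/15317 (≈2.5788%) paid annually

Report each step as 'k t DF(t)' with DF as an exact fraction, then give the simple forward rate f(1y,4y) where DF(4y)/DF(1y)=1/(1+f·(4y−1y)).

step 1 [1y] bond c/1=3/200: DF=(395241/400000 − 3/200·(0))/(1+3/200) = 1947/2000 ≈ 0.973500
step 2 [2y] zero: DF = P = 4699/5000 ≈ 0.939800
step 3 [3y] bond c/1=9/100: DF=(1155377/1000000 − 9/100·(0.973500+0.939800))/(1+9/100) = 451/500 ≈ 0.902000
step 4 [4y] zero: DF = P = 8983/10000 ≈ 0.898300
step 5 [5y] swap r/1=395/15317: DF=(1 − 395/15317·(0.973500+0.939800+0.902000+0.898300))/(1+395/15317) = 1763/2000 ≈ 0.881500

1 1 1947/2000
2 2 4699/5000
3 3 451/500
4 4 8983/10000
5 5 1763/2000
f(1y,4y) = ((1947/2000)/(8983/10000) − 1)/(3) = 752/26949 ≈ 2.7905%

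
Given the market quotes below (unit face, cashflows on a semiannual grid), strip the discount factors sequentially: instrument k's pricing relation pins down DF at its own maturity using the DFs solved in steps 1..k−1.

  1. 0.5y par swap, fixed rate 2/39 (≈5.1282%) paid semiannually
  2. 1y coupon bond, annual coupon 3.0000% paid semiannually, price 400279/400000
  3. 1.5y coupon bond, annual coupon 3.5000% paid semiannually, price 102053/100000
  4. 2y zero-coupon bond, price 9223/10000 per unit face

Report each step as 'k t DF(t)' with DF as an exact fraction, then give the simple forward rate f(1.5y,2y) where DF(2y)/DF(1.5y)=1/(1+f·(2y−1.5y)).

step 1 [0.5y] swap r/2=1/39: DF=(1 − 1/39·(0))/(1+1/39) = 39/40 ≈ 0.975000
step 2 [1y] bond c/2=3/200: DF=(400279/400000 − 3/200·(0.975000))/(1+3/200) = 1943/2000 ≈ 0.971500
step 3 [1.5y] bond c/2=7/400: DF=(102053/100000 − 7/400·(0.975000+0.971500))/(1+7/400) = 1939/2000 ≈ 0.969500
step 4 [2y] zero: DF = P = 9223/10000 ≈ 0.922300

1 1/2 39/40
2 1 1943/2000
3 3/2 1939/2000
4 2 9223/10000
f(1.5y,2y) = ((1939/2000)/(9223/10000) − 1)/(1/2) = 944/9223 ≈ 10.2353%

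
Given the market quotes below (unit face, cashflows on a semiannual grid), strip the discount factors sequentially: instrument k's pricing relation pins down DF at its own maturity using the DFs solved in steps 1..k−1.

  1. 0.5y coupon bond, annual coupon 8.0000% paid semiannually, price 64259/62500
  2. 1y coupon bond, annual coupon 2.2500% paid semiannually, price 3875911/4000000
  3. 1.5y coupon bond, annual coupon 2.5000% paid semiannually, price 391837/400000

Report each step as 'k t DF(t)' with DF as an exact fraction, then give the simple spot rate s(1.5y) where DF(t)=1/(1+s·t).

1 1/2 4943/5000
2 1 592/625
3 3/2 2359/2500
s(1.5y) = (1/(2359/2500) − 1)/(3/2) = 94/2359 ≈ 3.9847%

step 1 [0.5y] bond c/2=1/25: DF=(64259/62500 − 1/25·(0))/(1+1/25) = 4943/5000 ≈ 0.988600
step 2 [1y] bond c/2=9/800: DF=(3875911/4000000 − 9/800·(0.988600))/(1+9/800) = 592/625 ≈ 0.947200
step 3 [1.5y] bond c/2=1/80: DF=(391837/400000 − 1/80·(0.988600+0.947200))/(1+1/80) = 2359/2500 ≈ 0.943600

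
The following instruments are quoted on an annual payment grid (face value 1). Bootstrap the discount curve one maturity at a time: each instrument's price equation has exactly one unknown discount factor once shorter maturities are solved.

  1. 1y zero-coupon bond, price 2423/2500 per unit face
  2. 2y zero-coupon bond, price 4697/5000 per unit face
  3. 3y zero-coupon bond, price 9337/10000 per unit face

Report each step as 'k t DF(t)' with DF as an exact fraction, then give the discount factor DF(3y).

step 1 [1y] zero: DF = P = 2423/2500 ≈ 0.969200
step 2 [2y] zero: DF = P = 4697/5000 ≈ 0.939400
step 3 [3y] zero: DF = P = 9337/10000 ≈ 0.933700

1 1 2423/2500
2 2 4697/5000
3 3 9337/10000
DF(3y) = 9337/10000 ≈ 0.933700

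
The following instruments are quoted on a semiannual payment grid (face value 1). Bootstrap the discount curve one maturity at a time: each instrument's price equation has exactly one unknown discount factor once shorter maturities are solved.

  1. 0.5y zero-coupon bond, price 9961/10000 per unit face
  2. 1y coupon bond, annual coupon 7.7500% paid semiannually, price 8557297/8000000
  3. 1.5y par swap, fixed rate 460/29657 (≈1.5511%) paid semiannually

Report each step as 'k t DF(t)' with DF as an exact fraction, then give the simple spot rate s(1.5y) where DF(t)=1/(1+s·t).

1 1/2 9961/10000
2 1 4963/5000
3 3/2 977/1000
s(1.5y) = (1/(977/1000) − 1)/(3/2) = 46/2931 ≈ 1.5694%

step 1 [0.5y] zero: DF = P = 9961/10000 ≈ 0.996100
step 2 [1y] bond c/2=31/800: DF=(8557297/8000000 − 31/800·(0.996100))/(1+31/800) = 4963/5000 ≈ 0.992600
step 3 [1.5y] swap r/2=230/29657: DF=(1 − 230/29657·(0.996100+0.992600))/(1+230/29657) = 977/1000 ≈ 0.977000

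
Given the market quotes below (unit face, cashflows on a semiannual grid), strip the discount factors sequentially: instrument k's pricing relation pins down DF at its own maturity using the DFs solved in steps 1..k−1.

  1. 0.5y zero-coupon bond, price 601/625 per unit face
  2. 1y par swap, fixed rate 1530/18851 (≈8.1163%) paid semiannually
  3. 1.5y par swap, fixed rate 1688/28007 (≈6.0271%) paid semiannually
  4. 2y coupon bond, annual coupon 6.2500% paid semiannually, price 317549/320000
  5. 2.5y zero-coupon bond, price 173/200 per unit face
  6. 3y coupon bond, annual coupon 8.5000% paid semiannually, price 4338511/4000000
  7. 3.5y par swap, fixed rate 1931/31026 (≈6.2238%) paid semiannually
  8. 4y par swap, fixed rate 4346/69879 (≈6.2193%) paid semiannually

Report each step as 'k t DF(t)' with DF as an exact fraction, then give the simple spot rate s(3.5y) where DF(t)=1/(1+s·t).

1 1/2 601/625
2 1 1847/2000
3 3/2 2289/2500
4 2 4387/5000
5 5/2 173/200
6 3 1069/1250
7 7/2 8069/10000
8 4 7827/10000
s(3.5y) = (1/(8069/10000) − 1)/(7/2) = 3862/56483 ≈ 6.8375%

step 1 [0.5y] zero: DF = P = 601/625 ≈ 0.961600
step 2 [1y] swap r/2=765/18851: DF=(1 − 765/18851·(0.961600))/(1+765/18851) = 1847/2000 ≈ 0.923500
step 3 [1.5y] swap r/2=844/28007: DF=(1 − 844/28007·(0.961600+0.923500))/(1+844/28007) = 2289/2500 ≈ 0.915600
step 4 [2y] bond c/2=1/32: DF=(317549/320000 − 1/32·(0.961600+0.923500+0.915600))/(1+1/32) = 4387/5000 ≈ 0.877400
step 5 [2.5y] zero: DF = P = 173/200 ≈ 0.865000
step 6 [3y] bond c/2=17/400: DF=(4338511/4000000 − 17/400·(0.961600+0.923500+0.915600+0.877400+0.865000))/(1+17/400) = 1069/1250 ≈ 0.855200
step 7 [3.5y] swap r/2=1931/62052: DF=(1 − 1931/62052·(0.961600+0.923500+0.915600+0.877400+0.865000+0.855200))/(1+1931/62052) = 8069/10000 ≈ 0.806900
step 8 [4y] swap r/2=2173/69879: DF=(1 − 2173/69879·(0.961600+0.923500+0.915600+0.877400+0.865000+0.855200+0.806900))/(1+2173/69879) = 7827/10000 ≈ 0.782700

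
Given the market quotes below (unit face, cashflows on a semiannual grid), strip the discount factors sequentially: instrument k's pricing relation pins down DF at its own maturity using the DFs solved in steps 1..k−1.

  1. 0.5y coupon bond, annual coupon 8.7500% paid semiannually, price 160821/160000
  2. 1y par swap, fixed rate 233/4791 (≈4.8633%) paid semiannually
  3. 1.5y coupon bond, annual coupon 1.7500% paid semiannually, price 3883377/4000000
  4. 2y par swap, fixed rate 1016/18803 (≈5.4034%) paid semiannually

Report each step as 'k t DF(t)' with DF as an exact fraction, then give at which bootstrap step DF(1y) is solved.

1 1/2 963/1000
2 1 4767/5000
3 3/2 4729/5000
4 2 1123/1250
DF(1y) is solved at step 2

step 1 [0.5y] bond c/2=7/160: DF=(160821/160000 − 7/160·(0))/(1+7/160) = 963/1000 ≈ 0.963000
step 2 [1y] swap r/2=233/9582: DF=(1 − 233/9582·(0.963000))/(1+233/9582) = 4767/5000 ≈ 0.953400
step 3 [1.5y] bond c/2=7/800: DF=(3883377/4000000 − 7/800·(0.963000+0.953400))/(1+7/800) = 4729/5000 ≈ 0.945800
step 4 [2y] swap r/2=508/18803: DF=(1 − 508/18803·(0.963000+0.953400+0.945800))/(1+508/18803) = 1123/1250 ≈ 0.898400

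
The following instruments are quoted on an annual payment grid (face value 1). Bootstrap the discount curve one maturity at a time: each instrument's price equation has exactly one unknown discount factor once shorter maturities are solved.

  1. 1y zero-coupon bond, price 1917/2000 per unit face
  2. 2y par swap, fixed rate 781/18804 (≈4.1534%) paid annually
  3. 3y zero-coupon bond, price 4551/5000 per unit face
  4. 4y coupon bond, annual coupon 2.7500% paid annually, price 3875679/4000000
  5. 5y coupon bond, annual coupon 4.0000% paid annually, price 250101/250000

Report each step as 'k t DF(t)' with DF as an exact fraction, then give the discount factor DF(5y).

1 1 1917/2000
2 2 9219/10000
3 3 4551/5000
4 4 8683/10000
5 5 2053/2500
DF(5y) = 2053/2500 ≈ 0.821200

step 1 [1y] zero: DF = P = 1917/2000 ≈ 0.958500
step 2 [2y] swap r/1=781/18804: DF=(1 − 781/18804·(0.958500))/(1+781/18804) = 9219/10000 ≈ 0.921900
step 3 [3y] zero: DF = P = 4551/5000 ≈ 0.910200
step 4 [4y] bond c/1=11/400: DF=(3875679/4000000 − 11/400·(0.958500+0.921900+0.910200))/(1+11/400) = 8683/10000 ≈ 0.868300
step 5 [5y] bond c/1=1/25: DF=(250101/250000 − 1/25·(0.958500+0.921900+0.910200+0.868300))/(1+1/25) = 2053/2500 ≈ 0.821200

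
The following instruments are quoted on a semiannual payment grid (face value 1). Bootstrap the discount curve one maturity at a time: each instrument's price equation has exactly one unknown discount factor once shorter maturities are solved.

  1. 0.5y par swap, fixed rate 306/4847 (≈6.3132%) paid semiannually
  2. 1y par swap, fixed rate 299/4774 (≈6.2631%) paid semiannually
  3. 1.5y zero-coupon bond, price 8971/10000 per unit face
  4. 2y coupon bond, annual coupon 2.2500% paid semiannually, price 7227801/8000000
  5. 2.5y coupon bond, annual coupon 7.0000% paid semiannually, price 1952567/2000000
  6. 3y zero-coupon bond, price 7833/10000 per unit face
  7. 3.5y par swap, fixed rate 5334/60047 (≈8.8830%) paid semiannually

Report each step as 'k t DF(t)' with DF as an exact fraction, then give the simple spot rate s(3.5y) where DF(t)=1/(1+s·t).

step 1 [0.5y] swap r/2=153/4847: DF=(1 − 153/4847·(0))/(1+153/4847) = 4847/5000 ≈ 0.969400
step 2 [1y] swap r/2=299/9548: DF=(1 − 299/9548·(0.969400))/(1+299/9548) = 4701/5000 ≈ 0.940200
step 3 [1.5y] zero: DF = P = 8971/10000 ≈ 0.897100
step 4 [2y] bond c/2=9/800: DF=(7227801/8000000 − 9/800·(0.969400+0.940200+0.897100))/(1+9/800) = 4311/5000 ≈ 0.862200
step 5 [2.5y] bond c/2=7/200: DF=(1952567/2000000 − 7/200·(0.969400+0.940200+0.897100+0.862200))/(1+7/200) = 512/625 ≈ 0.819200
step 6 [3y] zero: DF = P = 7833/10000 ≈ 0.783300
step 7 [3.5y] swap r/2=2667/60047: DF=(1 − 2667/60047·(0.969400+0.940200+0.897100+0.862200+0.819200+0.783300))/(1+2667/60047) = 7333/10000 ≈ 0.733300

1 1/2 4847/5000
2 1 4701/5000
3 3/2 8971/10000
4 2 4311/5000
5 5/2 512/625
6 3 7833/10000
7 7/2 7333/10000
s(3.5y) = (1/(7333/10000) − 1)/(7/2) = 762/7333 ≈ 10.3914%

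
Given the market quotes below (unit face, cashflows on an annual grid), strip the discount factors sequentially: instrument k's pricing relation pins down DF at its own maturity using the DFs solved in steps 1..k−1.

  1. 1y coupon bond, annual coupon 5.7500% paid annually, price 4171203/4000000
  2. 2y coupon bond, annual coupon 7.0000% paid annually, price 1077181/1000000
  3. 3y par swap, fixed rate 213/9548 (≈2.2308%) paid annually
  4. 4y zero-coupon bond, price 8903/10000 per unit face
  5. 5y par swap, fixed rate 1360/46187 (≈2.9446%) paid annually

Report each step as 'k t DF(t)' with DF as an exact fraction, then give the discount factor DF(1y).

step 1 [1y] bond c/1=23/400: DF=(4171203/4000000 − 23/400·(0))/(1+23/400) = 9861/10000 ≈ 0.986100
step 2 [2y] bond c/1=7/100: DF=(1077181/1000000 − 7/100·(0.986100))/(1+7/100) = 4711/5000 ≈ 0.942200
step 3 [3y] swap r/1=213/9548: DF=(1 − 213/9548·(0.986100+0.942200))/(1+213/9548) = 9361/10000 ≈ 0.936100
step 4 [4y] zero: DF = P = 8903/10000 ≈ 0.890300
step 5 [5y] swap r/1=1360/46187: DF=(1 − 1360/46187·(0.986100+0.942200+0.936100+0.890300))/(1+1360/46187) = 108/125 ≈ 0.864000

1 1 9861/10000
2 2 4711/5000
3 3 9361/10000
4 4 8903/10000
5 5 108/125
DF(1y) = 9861/10000 ≈ 0.986100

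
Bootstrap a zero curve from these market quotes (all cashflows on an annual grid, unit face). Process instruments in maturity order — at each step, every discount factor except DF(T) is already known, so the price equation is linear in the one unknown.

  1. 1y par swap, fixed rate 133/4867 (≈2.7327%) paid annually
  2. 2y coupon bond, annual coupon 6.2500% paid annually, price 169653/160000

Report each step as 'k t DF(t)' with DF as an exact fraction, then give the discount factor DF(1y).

step 1 [1y] swap r/1=133/4867: DF=(1 − 133/4867·(0))/(1+133/4867) = 4867/5000 ≈ 0.973400
step 2 [2y] bond c/1=1/16: DF=(169653/160000 − 1/16·(0.973400))/(1+1/16) = 9407/10000 ≈ 0.940700

1 1 4867/5000
2 2 9407/10000
DF(1y) = 4867/5000 ≈ 0.973400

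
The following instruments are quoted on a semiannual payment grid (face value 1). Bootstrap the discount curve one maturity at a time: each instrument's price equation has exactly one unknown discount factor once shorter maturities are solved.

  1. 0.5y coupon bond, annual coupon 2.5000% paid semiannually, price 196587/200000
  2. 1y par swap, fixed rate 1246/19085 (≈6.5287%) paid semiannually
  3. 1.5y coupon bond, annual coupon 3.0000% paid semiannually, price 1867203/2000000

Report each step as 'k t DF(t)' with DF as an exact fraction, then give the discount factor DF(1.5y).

step 1 [0.5y] bond c/2=1/80: DF=(196587/200000 − 1/80·(0))/(1+1/80) = 2427/2500 ≈ 0.970800
step 2 [1y] swap r/2=623/19085: DF=(1 − 623/19085·(0.970800))/(1+623/19085) = 9377/10000 ≈ 0.937700
step 3 [1.5y] bond c/2=3/200: DF=(1867203/2000000 − 3/200·(0.970800+0.937700))/(1+3/200) = 2229/2500 ≈ 0.891600

1 1/2 2427/2500
2 1 9377/10000
3 3/2 2229/2500
DF(1.5y) = 2229/2500 ≈ 0.891600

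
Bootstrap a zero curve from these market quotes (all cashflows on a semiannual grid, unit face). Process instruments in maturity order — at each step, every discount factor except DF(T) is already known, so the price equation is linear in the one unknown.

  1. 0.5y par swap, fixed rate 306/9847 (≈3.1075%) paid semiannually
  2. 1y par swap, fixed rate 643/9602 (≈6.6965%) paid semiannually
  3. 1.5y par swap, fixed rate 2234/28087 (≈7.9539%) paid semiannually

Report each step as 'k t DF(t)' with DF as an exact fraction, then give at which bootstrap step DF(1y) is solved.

step 1 [0.5y] swap r/2=153/9847: DF=(1 − 153/9847·(0))/(1+153/9847) = 9847/10000 ≈ 0.984700
step 2 [1y] swap r/2=643/19204: DF=(1 − 643/19204·(0.984700))/(1+643/19204) = 9357/10000 ≈ 0.935700
step 3 [1.5y] swap r/2=1117/28087: DF=(1 − 1117/28087·(0.984700+0.935700))/(1+1117/28087) = 8883/10000 ≈ 0.888300

1 1/2 9847/10000
2 1 9357/10000
3 3/2 8883/10000
DF(1y) is solved at step 2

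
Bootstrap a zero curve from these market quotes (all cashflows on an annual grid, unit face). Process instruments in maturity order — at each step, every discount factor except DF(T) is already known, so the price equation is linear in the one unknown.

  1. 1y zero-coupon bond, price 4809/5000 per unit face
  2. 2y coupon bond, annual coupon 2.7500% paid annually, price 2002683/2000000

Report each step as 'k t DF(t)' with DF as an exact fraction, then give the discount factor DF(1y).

1 1 4809/5000
2 2 593/625
DF(1y) = 4809/5000 ≈ 0.961800

step 1 [1y] zero: DF = P = 4809/5000 ≈ 0.961800
step 2 [2y] bond c/1=11/400: DF=(2002683/2000000 − 11/400·(0.961800))/(1+11/400) = 593/625 ≈ 0.948800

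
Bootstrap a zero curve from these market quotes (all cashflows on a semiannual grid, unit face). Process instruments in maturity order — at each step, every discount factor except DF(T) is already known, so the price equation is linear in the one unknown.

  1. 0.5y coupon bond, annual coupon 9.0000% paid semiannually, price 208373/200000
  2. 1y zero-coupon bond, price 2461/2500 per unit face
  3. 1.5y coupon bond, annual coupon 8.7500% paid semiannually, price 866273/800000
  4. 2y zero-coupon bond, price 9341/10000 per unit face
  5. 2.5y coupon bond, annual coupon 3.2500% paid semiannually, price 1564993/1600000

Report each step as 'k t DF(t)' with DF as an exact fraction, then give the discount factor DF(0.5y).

step 1 [0.5y] bond c/2=9/200: DF=(208373/200000 − 9/200·(0))/(1+9/200) = 997/1000 ≈ 0.997000
step 2 [1y] zero: DF = P = 2461/2500 ≈ 0.984400
step 3 [1.5y] bond c/2=7/160: DF=(866273/800000 − 7/160·(0.997000+0.984400))/(1+7/160) = 1193/1250 ≈ 0.954400
step 4 [2y] zero: DF = P = 9341/10000 ≈ 0.934100
step 5 [2.5y] bond c/2=13/800: DF=(1564993/1600000 − 13/800·(0.997000+0.984400+0.954400+0.934100))/(1+13/800) = 4503/5000 ≈ 0.900600

1 1/2 997/1000
2 1 2461/2500
3 3/2 1193/1250
4 2 9341/10000
5 5/2 4503/5000
DF(0.5y) = 997/1000 ≈ 0.997000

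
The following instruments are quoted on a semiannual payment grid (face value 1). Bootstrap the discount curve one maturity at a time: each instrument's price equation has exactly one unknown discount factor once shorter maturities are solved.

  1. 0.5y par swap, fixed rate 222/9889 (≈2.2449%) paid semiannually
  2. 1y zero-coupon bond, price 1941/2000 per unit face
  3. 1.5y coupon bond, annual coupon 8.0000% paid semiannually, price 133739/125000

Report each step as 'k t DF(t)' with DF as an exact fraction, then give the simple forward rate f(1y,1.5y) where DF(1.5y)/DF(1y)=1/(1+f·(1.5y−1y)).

step 1 [0.5y] swap r/2=111/9889: DF=(1 − 111/9889·(0))/(1+111/9889) = 9889/10000 ≈ 0.988900
step 2 [1y] zero: DF = P = 1941/2000 ≈ 0.970500
step 3 [1.5y] bond c/2=1/25: DF=(133739/125000 − 1/25·(0.988900+0.970500))/(1+1/25) = 4767/5000 ≈ 0.953400

1 1/2 9889/10000
2 1 1941/2000
3 3/2 4767/5000
f(1y,1.5y) = ((1941/2000)/(4767/5000) − 1)/(1/2) = 57/1589 ≈ 3.5872%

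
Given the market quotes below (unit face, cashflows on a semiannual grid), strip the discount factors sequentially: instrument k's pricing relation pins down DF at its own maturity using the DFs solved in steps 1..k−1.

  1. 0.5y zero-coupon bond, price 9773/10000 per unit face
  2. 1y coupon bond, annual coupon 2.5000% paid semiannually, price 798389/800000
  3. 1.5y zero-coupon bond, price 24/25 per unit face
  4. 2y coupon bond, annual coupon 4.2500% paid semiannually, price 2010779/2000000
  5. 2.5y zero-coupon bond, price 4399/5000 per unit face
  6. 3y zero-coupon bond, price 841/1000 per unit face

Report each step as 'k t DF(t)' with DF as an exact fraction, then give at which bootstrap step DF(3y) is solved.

step 1 [0.5y] zero: DF = P = 9773/10000 ≈ 0.977300
step 2 [1y] bond c/2=1/80: DF=(798389/800000 − 1/80·(0.977300))/(1+1/80) = 1217/1250 ≈ 0.973600
step 3 [1.5y] zero: DF = P = 24/25 ≈ 0.960000
step 4 [2y] bond c/2=17/800: DF=(2010779/2000000 − 17/800·(0.977300+0.973600+0.960000))/(1+17/800) = 9239/10000 ≈ 0.923900
step 5 [2.5y] zero: DF = P = 4399/5000 ≈ 0.879800
step 6 [3y] zero: DF = P = 841/1000 ≈ 0.841000

1 1/2 9773/10000
2 1 1217/1250
3 3/2 24/25
4 2 9239/10000
5 5/2 4399/5000
6 3 841/1000
DF(3y) is solved at step 6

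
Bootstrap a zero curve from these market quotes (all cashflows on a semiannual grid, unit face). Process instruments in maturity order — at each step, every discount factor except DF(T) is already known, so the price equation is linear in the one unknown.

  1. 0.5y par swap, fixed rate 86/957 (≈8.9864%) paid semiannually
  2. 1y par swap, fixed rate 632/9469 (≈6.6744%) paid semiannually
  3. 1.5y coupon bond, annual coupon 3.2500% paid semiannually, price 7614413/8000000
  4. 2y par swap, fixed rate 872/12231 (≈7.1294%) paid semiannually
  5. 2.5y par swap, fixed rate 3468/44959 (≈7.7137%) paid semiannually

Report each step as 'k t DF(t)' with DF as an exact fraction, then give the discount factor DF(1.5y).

1 1/2 957/1000
2 1 1171/1250
3 3/2 9063/10000
4 2 2173/2500
5 5/2 4133/5000
DF(1.5y) = 9063/10000 ≈ 0.906300

step 1 [0.5y] swap r/2=43/957: DF=(1 − 43/957·(0))/(1+43/957) = 957/1000 ≈ 0.957000
step 2 [1y] swap r/2=316/9469: DF=(1 − 316/9469·(0.957000))/(1+316/9469) = 1171/1250 ≈ 0.936800
step 3 [1.5y] bond c/2=13/800: DF=(7614413/8000000 − 13/800·(0.957000+0.936800))/(1+13/800) = 9063/10000 ≈ 0.906300
step 4 [2y] swap r/2=436/12231: DF=(1 − 436/12231·(0.957000+0.936800+0.906300))/(1+436/12231) = 2173/2500 ≈ 0.869200
step 5 [2.5y] swap r/2=1734/44959: DF=(1 − 1734/44959·(0.957000+0.936800+0.906300+0.869200))/(1+1734/44959) = 4133/5000 ≈ 0.826600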